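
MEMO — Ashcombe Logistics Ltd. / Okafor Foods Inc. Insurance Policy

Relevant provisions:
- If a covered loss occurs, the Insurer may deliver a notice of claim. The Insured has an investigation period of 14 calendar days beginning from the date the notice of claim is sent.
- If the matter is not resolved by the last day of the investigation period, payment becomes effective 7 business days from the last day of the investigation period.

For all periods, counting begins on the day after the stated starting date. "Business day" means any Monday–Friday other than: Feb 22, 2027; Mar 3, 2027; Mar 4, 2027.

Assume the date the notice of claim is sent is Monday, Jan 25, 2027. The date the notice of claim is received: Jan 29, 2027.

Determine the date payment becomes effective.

Feb 17, 2027

Adding 14 calendar days to Jan 25, 2027 gives Feb 8, 2027, which is the last day of the investigation period.
The date payment becomes effective: counting 7 business days from Monday, Feb 8, 2027 (Feb 9, Feb 10, Feb 11, Feb 12, Feb 15, Feb 16, Feb 17, skipping weekends) reaches Wednesday, Feb 17, 2027.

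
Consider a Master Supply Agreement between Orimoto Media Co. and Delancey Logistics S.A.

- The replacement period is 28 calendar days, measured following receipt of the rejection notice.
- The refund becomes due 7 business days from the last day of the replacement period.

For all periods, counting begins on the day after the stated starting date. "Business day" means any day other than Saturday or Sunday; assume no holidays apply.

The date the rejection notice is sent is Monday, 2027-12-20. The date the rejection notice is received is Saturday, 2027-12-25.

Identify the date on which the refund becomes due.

2028-02-01

Adding 28 calendar days to 2027-12-25 gives 2028-01-22, which is the last day of the replacement period.
The date on which the refund becomes due: 7 business days after Saturday, 2028-01-22, skipping weekends — Jan 24, Jan 25, Jan 26, Jan 27, Jan 28, Jan 31, Feb 1 — lands on Tuesday, 2028-02-01.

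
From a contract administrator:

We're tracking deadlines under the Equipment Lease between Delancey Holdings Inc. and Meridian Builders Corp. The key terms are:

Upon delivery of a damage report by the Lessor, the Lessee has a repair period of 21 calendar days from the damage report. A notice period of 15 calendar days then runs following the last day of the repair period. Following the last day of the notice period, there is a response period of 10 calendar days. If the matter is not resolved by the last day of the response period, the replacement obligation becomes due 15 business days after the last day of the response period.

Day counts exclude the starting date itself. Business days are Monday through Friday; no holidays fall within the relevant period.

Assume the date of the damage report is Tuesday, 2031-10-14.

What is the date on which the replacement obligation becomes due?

2031-12-19

The last day of the repair period: 21 calendar days after 2031-10-14 is 2031-11-04.
Adding 15 calendar days to 2031-11-04 gives 2031-11-19, which is the last day of the notice period.
The last day of the response period: 2031-11-19 + 10 days = 2031-11-29.
The date on which the replacement obligation becomes due: 15 business days after Saturday, 2031-11-29, skipping weekends — Dec 1, Dec 2, Dec 3, Dec 4, …, Dec 17, Dec 18, Dec 19 — lands on Friday, 2031-12-19.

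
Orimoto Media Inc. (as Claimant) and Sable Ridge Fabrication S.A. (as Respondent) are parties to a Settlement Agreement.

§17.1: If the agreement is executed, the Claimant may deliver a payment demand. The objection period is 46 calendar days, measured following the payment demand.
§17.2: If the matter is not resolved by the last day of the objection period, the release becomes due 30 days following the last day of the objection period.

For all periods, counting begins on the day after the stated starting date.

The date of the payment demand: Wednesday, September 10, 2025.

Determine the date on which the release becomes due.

November 25, 2025

The last day of the objection period: 46 calendar days after September 10, 2025 is October 26, 2025.
The date on which the release becomes due: October 26, 2025 + 30 days = November 25, 2025.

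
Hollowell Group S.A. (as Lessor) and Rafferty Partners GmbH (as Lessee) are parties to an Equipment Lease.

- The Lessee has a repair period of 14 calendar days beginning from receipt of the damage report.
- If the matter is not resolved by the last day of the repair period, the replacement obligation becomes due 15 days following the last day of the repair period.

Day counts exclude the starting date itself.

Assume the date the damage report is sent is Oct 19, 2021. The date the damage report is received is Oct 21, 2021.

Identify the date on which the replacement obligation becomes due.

Nov 19, 2021

The last day of the repair period: Oct 21, 2021 + 14 days = Nov 4, 2021.
The date on which the replacement obligation becomes due: Nov 4, 2021 + 15 days = Nov 19, 2021.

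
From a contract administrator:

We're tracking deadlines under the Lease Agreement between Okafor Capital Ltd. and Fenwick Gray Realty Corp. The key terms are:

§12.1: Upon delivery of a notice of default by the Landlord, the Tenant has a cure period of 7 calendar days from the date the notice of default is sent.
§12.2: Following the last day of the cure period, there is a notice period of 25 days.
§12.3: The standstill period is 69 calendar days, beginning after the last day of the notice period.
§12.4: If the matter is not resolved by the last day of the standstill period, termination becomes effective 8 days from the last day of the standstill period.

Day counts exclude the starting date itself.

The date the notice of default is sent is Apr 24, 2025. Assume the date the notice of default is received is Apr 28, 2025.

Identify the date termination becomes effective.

The last day of the cure period: 7 calendar days after Apr 24, 2025 is May 1, 2025.
The last day of the notice period: May 1, 2025 + 25 days = May 26, 2025.
The last day of the standstill period: May 26, 2025 + 69 days = Aug 3, 2025.
Adding 8 calendar days to Aug 3, 2025 gives Aug 11, 2025, which is the date termination becomes effective.

Aug 11, 2025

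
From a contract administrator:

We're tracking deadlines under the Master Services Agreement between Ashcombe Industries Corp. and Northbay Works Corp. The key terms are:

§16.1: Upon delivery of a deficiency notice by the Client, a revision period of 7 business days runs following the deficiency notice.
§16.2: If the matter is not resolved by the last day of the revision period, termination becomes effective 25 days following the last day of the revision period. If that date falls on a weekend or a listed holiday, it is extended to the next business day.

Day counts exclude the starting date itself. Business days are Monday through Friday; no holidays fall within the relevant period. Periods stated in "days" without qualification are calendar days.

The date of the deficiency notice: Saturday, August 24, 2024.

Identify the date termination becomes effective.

September 30, 2024

From Saturday, August 24, 2024, 7 business days (Aug 26, Aug 27, Aug 28, Aug 29, Aug 30, Sep 2, Sep 3, skipping weekends) brings us to Tuesday, September 3, 2024, which is the last day of the revision period.
Adding 25 calendar days to September 3, 2024 gives September 28, 2024, which is the date termination becomes effective. That falls on a Saturday, so it rolls to the next business day, Monday, September 30, 2024.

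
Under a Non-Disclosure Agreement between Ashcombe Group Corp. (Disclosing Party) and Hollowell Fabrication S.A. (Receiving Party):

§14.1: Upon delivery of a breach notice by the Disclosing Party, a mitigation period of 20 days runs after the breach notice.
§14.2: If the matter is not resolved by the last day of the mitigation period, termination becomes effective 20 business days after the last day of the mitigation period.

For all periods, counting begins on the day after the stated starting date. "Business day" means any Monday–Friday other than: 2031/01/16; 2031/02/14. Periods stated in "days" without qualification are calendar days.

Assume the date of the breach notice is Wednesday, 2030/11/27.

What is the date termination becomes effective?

2031/01/14

The last day of the mitigation period: 2030/11/27 + 20 days = 2030/12/17.
The date termination becomes effective: counting 20 business days from Tuesday, 2030/12/17 (Dec 18, Dec 19, Dec 20, Dec 23, …, Jan 10, Jan 13, Jan 14, skipping weekends) reaches Tuesday, 2031/01/14.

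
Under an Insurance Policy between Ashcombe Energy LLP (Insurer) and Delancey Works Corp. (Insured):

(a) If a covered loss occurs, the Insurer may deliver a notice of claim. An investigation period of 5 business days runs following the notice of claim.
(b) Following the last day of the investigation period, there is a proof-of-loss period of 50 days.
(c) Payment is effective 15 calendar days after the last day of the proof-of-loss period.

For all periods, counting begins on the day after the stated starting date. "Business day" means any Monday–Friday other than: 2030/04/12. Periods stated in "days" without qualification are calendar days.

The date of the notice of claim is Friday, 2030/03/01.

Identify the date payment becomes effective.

The last day of the investigation period: counting 5 business days from Friday, 2030/03/01 (Mar 4, Mar 5, Mar 6, Mar 7, Mar 8, skipping weekends) reaches Friday, 2030/03/08.
Adding 50 calendar days to 2030/03/08 gives 2030/04/27, which is the last day of the proof-of-loss period.
The date payment becomes effective: 15 calendar days after 2030/04/27 is 2030/05/12.

2030/05/12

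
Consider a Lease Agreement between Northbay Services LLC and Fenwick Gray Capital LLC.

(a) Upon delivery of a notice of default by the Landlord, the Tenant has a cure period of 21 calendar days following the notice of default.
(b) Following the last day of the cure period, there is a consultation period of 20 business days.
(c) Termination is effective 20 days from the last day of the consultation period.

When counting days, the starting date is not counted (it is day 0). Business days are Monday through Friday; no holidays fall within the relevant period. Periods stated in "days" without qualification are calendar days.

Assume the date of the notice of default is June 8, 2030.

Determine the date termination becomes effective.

August 15, 2030

The last day of the cure period: 21 calendar days after June 8, 2030 is June 29, 2030.
From Saturday, June 29, 2030, 20 business days (Jul 1, Jul 2, Jul 3, Jul 4, …, Jul 24, Jul 25, Jul 26, skipping weekends) brings us to Friday, July 26, 2030, which is the last day of the consultation period.
Adding 20 calendar days to July 26, 2030 gives August 15, 2030, which is the date termination becomes effective.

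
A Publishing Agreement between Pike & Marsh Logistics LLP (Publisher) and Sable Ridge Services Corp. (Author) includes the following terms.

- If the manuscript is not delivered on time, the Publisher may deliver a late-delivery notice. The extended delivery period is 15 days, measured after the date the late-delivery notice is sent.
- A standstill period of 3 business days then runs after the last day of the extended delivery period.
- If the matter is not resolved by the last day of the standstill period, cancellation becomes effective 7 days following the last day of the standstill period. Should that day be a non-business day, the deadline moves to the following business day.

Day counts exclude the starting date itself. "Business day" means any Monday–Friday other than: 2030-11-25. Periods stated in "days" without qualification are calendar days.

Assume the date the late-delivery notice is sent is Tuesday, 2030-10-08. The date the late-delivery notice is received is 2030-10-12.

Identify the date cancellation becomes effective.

2030-11-04

The last day of the extended delivery period: 15 calendar days after 2030-10-08 is 2030-10-23.
From Wednesday, 2030-10-23, 3 business days (Oct 24, Oct 25, Oct 28, skipping weekends) brings us to Monday, 2030-10-28, which is the last day of the standstill period.
The date cancellation becomes effective: 7 calendar days after 2030-10-28 is 2030-11-04. 2030-11-04 is a Monday and is not a listed holiday, so no roll-forward applies.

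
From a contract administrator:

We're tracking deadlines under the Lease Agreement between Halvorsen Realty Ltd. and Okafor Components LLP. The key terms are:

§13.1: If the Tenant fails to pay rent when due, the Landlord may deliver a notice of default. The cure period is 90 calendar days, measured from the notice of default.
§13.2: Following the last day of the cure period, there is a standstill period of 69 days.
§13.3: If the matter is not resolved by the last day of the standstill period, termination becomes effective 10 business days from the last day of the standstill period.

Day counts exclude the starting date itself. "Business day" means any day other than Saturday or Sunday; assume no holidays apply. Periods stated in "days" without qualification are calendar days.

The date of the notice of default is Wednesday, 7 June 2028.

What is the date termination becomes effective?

Adding 90 calendar days to 7 June 2028 gives 5 September 2028, which is the last day of the cure period.
Adding 69 calendar days to 5 September 2028 gives 13 November 2028, which is the last day of the standstill period.
The date termination becomes effective: 10 business days after Monday, 13 November 2028, skipping weekends — Nov 14, Nov 15, Nov 16, Nov 17, Nov 20, Nov 21, Nov 22, Nov 23, Nov 24, Nov 27 — lands on Monday, 27 November 2028.

27 November 2028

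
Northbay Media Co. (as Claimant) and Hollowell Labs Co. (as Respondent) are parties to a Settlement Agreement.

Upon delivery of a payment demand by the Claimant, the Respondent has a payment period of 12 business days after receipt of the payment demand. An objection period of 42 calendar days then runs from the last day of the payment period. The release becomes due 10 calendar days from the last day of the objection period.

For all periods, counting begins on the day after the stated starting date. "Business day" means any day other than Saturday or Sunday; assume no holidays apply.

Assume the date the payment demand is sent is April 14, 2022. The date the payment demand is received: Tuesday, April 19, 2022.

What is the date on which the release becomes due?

June 26, 2022

The last day of the payment period: counting 12 business days from Tuesday, April 19, 2022 (Apr 20, Apr 21, Apr 22, Apr 25, …, May 3, May 4, May 5, skipping weekends) reaches Thursday, May 5, 2022.
Adding 42 calendar days to May 5, 2022 gives June 16, 2022, which is the last day of the objection period.
The date on which the release becomes due: June 16, 2022 + 10 days = June 26, 2022.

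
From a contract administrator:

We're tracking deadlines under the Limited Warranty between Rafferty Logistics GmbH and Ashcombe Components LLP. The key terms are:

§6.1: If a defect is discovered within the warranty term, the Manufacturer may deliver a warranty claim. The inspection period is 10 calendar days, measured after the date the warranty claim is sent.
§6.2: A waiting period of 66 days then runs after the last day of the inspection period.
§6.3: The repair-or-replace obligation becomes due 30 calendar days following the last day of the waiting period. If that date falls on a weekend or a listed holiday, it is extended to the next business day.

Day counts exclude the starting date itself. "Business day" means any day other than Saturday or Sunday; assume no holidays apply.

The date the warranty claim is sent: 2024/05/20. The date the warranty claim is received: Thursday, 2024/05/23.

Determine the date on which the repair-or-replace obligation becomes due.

2024/09/03

The last day of the inspection period: 2024/05/20 + 10 days = 2024/05/30.
The last day of the waiting period: 2024/05/30 + 66 days = 2024/08/04.
The date on which the repair-or-replace obligation becomes due: 30 calendar days after 2024/08/04 is 2024/09/03. 2024/09/03 is a Tuesday, so no roll-forward applies.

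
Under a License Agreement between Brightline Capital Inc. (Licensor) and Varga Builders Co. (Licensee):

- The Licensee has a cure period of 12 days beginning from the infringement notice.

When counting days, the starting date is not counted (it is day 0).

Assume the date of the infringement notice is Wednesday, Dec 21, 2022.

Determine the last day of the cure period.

The last day of the cure period: 12 calendar days after Dec 21, 2022 is Jan 2, 2023.

Jan 2, 2023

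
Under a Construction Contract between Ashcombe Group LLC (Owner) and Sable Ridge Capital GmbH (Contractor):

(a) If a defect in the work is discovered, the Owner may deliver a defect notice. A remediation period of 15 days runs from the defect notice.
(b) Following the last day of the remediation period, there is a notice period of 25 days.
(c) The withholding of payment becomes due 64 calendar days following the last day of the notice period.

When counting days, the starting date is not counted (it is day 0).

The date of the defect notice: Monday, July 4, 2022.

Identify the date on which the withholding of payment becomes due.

The last day of the remediation period: July 4, 2022 + 15 days = July 19, 2022.
The last day of the notice period: 25 calendar days after July 19, 2022 is August 13, 2022.
Adding 64 calendar days to August 13, 2022 gives October 16, 2022, which is the date on which the withholding of payment becomes due.

October 16, 2022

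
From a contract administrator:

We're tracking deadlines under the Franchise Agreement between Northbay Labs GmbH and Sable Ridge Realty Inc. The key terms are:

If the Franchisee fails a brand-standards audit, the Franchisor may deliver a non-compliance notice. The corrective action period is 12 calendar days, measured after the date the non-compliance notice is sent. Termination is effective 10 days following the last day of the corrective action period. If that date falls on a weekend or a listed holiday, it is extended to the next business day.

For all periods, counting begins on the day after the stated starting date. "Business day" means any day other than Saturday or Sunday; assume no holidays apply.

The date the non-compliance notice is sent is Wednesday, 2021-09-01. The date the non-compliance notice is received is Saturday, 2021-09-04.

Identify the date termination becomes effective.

The last day of the corrective action period: 2021-09-01 + 12 days = 2021-09-13.
Adding 10 calendar days to 2021-09-13 gives 2021-09-23, which is the date termination becomes effective. 2021-09-23 is a Thursday, so no roll-forward applies.

2021-09-23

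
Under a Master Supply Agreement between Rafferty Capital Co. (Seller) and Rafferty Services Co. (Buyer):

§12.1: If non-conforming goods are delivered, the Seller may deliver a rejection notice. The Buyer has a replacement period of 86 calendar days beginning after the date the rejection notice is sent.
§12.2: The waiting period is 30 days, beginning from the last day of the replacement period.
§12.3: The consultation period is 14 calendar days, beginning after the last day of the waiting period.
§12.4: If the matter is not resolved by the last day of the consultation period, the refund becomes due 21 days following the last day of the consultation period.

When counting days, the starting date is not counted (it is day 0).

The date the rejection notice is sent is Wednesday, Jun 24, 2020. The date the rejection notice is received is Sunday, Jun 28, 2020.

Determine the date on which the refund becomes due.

Nov 22, 2020

The last day of the replacement period: Jun 24, 2020 + 86 days = Sep 18, 2020.
The last day of the waiting period: 30 calendar days after Sep 18, 2020 is Oct 18, 2020.
The last day of the consultation period: Oct 18, 2020 + 14 days = Nov 1, 2020.
Adding 21 calendar days to Nov 1, 2020 gives Nov 22, 2020, which is the date on which the refund becomes due.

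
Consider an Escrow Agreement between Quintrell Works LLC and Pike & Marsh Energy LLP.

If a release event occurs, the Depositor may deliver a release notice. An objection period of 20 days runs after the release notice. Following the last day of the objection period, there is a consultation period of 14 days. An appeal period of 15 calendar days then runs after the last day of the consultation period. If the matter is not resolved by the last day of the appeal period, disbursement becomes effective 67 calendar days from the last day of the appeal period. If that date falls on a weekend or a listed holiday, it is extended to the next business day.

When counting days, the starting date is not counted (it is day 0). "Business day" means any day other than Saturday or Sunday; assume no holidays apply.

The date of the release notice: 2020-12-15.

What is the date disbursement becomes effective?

The last day of the objection period: 20 calendar days after 2020-12-15 is 2021-01-04.
Adding 14 calendar days to 2021-01-04 gives 2021-01-18, which is the last day of the consultation period.
Adding 15 calendar days to 2021-01-18 gives 2021-02-02, which is the last day of the appeal period.
Adding 67 calendar days to 2021-02-02 gives 2021-04-10, which is the date disbursement becomes effective. That falls on a Saturday, so it rolls to the next business day, Monday, 2021-04-12.

2021-04-12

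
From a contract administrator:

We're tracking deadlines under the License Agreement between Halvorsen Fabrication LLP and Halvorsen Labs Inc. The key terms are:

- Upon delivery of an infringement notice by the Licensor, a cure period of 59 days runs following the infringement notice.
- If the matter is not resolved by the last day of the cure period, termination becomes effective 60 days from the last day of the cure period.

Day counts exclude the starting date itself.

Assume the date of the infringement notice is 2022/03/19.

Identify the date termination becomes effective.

2022/07/16

The last day of the cure period: 59 calendar days after 2022/03/19 is 2022/05/17.
The date termination becomes effective: 60 calendar days after 2022/05/17 is 2022/07/16.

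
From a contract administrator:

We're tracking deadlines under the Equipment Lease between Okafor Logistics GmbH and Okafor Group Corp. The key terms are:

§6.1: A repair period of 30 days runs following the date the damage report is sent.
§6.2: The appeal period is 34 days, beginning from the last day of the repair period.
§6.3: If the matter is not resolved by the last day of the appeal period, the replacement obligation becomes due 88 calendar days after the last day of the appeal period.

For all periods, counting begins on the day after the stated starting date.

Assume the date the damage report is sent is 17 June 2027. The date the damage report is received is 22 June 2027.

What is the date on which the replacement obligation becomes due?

16 November 2027

The last day of the repair period: 17 June 2027 + 30 days = 17 July 2027.
The last day of the appeal period: 17 July 2027 + 34 days = 20 August 2027.
The date on which the replacement obligation becomes due: 20 August 2027 + 88 days = 16 November 2027.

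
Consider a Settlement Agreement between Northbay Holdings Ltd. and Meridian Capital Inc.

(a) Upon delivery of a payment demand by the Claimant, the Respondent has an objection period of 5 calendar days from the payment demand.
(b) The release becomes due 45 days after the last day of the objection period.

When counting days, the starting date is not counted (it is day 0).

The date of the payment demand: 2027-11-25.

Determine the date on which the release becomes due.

The last day of the objection period: 5 calendar days after 2027-11-25 is 2027-11-30.
The date on which the release becomes due: 2027-11-30 + 45 days = 2028-01-14.

2028-01-14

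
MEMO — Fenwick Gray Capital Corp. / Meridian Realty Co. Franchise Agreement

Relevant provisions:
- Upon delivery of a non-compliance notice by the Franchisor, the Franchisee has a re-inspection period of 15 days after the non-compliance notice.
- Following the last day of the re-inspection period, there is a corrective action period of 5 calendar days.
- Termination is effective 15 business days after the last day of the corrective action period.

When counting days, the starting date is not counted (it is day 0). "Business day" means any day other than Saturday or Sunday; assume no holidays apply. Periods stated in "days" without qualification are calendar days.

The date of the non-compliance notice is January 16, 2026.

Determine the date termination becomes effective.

February 26, 2026

The last day of the re-inspection period: 15 calendar days after January 16, 2026 is January 31, 2026.
The last day of the corrective action period: 5 calendar days after January 31, 2026 is February 5, 2026.
From Thursday, February 5, 2026, 15 business days (Feb 6, Feb 9, Feb 10, Feb 11, …, Feb 24, Feb 25, Feb 26, skipping weekends) brings us to Thursday, February 26, 2026, which is the date termination becomes effective.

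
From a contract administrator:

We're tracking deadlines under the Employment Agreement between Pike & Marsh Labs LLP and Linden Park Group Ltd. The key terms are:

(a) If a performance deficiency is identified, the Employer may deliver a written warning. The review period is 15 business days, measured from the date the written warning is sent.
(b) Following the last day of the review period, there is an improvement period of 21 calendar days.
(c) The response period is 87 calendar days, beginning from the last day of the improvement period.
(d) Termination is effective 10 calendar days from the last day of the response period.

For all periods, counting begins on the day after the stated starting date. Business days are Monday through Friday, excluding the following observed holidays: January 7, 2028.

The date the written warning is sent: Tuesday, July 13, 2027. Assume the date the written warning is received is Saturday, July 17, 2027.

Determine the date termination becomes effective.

November 29, 2027

From Tuesday, July 13, 2027, 15 business days (Jul 14, Jul 15, Jul 16, Jul 19, …, Jul 30, Aug 2, Aug 3, skipping weekends) brings us to Tuesday, August 3, 2027, which is the last day of the review period.
The last day of the improvement period: 21 calendar days after August 3, 2027 is August 24, 2027.
The last day of the response period: August 24, 2027 + 87 days = November 19, 2027.
Adding 10 calendar days to November 19, 2027 gives November 29, 2027, which is the date termination becomes effective.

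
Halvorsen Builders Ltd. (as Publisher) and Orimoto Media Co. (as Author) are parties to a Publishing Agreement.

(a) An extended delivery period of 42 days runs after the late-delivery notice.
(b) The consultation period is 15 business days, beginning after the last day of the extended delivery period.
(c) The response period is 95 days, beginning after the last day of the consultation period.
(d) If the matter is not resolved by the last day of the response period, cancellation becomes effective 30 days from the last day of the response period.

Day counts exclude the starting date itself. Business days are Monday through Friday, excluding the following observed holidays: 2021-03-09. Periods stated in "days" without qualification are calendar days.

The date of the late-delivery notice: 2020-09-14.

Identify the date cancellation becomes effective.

2021-03-21

The last day of the extended delivery period: 42 calendar days after 2020-09-14 is 2020-10-26.
From Monday, 2020-10-26, 15 business days (Oct 27, Oct 28, Oct 29, Oct 30, …, Nov 12, Nov 13, Nov 16, skipping weekends) brings us to Monday, 2020-11-16, which is the last day of the consultation period.
The last day of the response period: 95 calendar days after 2020-11-16 is 2021-02-19.
The date cancellation becomes effective: 2021-02-19 + 30 days = 2021-03-21.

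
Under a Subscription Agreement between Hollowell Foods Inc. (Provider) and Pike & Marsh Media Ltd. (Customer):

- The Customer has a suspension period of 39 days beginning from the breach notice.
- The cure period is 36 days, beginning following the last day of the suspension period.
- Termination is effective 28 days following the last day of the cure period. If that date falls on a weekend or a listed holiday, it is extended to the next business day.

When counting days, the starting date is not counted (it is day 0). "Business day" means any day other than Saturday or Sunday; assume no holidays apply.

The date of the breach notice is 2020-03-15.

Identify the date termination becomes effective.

The last day of the suspension period: 2020-03-15 + 39 days = 2020-04-23.
The last day of the cure period: 2020-04-23 + 36 days = 2020-05-29.
The date termination becomes effective: 2020-05-29 + 28 days = 2020-06-26. 2020-06-26 is a Friday, so no roll-forward applies.

2020-06-26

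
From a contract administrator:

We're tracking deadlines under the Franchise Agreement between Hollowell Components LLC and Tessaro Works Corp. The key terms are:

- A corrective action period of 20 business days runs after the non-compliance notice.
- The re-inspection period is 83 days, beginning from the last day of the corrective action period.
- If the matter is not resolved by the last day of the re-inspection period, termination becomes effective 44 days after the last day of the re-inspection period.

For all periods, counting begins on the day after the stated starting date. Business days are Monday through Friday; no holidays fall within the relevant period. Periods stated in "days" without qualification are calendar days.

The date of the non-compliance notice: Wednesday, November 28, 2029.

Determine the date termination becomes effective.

The last day of the corrective action period: 20 business days after Wednesday, November 28, 2029, skipping weekends — Nov 29, Nov 30, Dec 3, Dec 4, …, Dec 24, Dec 25, Dec 26 — lands on Wednesday, December 26, 2029.
The last day of the re-inspection period: 83 calendar days after December 26, 2029 is March 19, 2030.
The date termination becomes effective: 44 calendar days after March 19, 2030 is May 2, 2030.

May 2, 2030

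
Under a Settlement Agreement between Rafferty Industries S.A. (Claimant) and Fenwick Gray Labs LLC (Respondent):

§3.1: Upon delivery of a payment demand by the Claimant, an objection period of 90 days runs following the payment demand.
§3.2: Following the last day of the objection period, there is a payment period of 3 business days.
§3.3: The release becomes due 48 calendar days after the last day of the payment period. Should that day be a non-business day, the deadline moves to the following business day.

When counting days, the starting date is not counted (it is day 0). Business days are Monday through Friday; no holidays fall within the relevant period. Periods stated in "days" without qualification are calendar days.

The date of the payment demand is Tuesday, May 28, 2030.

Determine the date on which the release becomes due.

The last day of the objection period: May 28, 2030 + 90 days = August 26, 2030.
From Monday, August 26, 2030, 3 business days (Aug 27, Aug 28, Aug 29, skipping weekends) brings us to Thursday, August 29, 2030, which is the last day of the payment period.
Adding 48 calendar days to August 29, 2030 gives October 16, 2030, which is the date on which the release becomes due. October 16, 2030 is a Wednesday, so no roll-forward applies.

October 16, 2030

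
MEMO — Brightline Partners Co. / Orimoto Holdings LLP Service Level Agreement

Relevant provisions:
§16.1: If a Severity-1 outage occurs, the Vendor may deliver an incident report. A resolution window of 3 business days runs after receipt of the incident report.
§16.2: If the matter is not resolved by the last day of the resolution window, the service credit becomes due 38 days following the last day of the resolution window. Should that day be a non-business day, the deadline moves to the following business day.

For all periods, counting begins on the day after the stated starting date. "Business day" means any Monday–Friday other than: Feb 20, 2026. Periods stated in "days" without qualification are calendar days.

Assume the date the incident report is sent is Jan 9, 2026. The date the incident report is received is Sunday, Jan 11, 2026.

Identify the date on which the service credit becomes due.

From Sunday, Jan 11, 2026, 3 business days (Jan 12, Jan 13, Jan 14, skipping weekends) brings us to Wednesday, Jan 14, 2026, which is the last day of the resolution window.
Adding 38 calendar days to Jan 14, 2026 gives Feb 21, 2026, which is the date on which the service credit becomes due. That falls on a Saturday, so it rolls to the next business day, Monday, Feb 23, 2026.

Feb 23, 2026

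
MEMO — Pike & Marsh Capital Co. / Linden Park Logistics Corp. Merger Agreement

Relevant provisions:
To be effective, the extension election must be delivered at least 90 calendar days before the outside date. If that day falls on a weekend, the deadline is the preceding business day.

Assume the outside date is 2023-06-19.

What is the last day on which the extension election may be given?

2023-03-21

2023-06-19 minus 90 days is 2023-03-21. That is a Tuesday, so no adjustment is needed.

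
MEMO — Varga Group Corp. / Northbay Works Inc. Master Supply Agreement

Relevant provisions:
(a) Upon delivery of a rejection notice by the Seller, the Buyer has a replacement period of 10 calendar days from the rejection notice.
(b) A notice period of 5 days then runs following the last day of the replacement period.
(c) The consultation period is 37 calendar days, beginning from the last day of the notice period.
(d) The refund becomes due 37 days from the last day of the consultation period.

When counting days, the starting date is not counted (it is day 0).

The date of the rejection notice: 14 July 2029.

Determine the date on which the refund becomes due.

The last day of the replacement period: 10 calendar days after 14 July 2029 is 24 July 2029.
The last day of the notice period: 24 July 2029 + 5 days = 29 July 2029.
Adding 37 calendar days to 29 July 2029 gives 4 September 2029, which is the last day of the consultation period.
Adding 37 calendar days to 4 September 2029 gives 11 October 2029, which is the date on which the refund becomes due.

11 October 2029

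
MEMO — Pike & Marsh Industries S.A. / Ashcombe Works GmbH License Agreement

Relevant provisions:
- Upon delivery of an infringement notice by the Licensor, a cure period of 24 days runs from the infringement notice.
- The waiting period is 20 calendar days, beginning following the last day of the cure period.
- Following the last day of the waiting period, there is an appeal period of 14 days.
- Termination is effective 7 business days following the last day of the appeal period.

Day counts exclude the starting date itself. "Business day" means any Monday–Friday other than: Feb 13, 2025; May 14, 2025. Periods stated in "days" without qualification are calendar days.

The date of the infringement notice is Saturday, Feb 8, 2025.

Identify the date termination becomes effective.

Apr 16, 2025

The last day of the cure period: Feb 8, 2025 + 24 days = Mar 4, 2025.
The last day of the waiting period: 20 calendar days after Mar 4, 2025 is Mar 24, 2025.
Adding 14 calendar days to Mar 24, 2025 gives Apr 7, 2025, which is the last day of the appeal period.
From Monday, Apr 7, 2025, 7 business days (Apr 8, Apr 9, Apr 10, Apr 11, Apr 14, Apr 15, Apr 16, skipping weekends) brings us to Wednesday, Apr 16, 2025, which is the date termination becomes effective.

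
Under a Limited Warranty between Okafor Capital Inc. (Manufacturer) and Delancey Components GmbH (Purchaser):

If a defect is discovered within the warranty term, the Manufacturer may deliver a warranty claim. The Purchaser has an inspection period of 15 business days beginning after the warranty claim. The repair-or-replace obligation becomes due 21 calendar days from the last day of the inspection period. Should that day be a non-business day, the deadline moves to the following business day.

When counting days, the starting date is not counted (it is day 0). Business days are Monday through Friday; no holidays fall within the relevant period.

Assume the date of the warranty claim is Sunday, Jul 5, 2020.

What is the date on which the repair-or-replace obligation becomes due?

Aug 14, 2020

The last day of the inspection period: 15 business days after Sunday, Jul 5, 2020, skipping weekends — Jul 6, Jul 7, Jul 8, Jul 9, …, Jul 22, Jul 23, Jul 24 — lands on Friday, Jul 24, 2020.
The date on which the repair-or-replace obligation becomes due: 21 calendar days after Jul 24, 2020 is Aug 14, 2020. Aug 14, 2020 is a Friday, so no roll-forward applies.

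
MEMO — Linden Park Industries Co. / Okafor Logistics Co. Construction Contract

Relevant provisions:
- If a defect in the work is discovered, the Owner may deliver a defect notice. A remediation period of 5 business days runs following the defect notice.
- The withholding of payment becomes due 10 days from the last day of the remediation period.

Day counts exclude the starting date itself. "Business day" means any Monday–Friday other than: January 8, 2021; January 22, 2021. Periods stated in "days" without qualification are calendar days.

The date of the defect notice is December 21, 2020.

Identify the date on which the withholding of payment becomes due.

The last day of the remediation period: 5 business days after Monday, December 21, 2020, skipping weekends — Dec 22, Dec 23, Dec 24, Dec 25, Dec 28 — lands on Monday, December 28, 2020.
The date on which the withholding of payment becomes due: 10 calendar days after December 28, 2020 is January 7, 2021.

January 7, 2021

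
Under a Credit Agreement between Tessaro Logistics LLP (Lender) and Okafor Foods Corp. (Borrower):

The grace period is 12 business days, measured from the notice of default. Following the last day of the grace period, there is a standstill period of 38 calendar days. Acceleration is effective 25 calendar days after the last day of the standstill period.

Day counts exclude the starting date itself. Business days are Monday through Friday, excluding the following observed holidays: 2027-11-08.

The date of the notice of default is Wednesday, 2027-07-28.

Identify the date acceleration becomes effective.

2027-10-15

The last day of the grace period: counting 12 business days from Wednesday, 2027-07-28 (Jul 29, Jul 30, Aug 2, Aug 3, …, Aug 11, Aug 12, Aug 13, skipping weekends) reaches Friday, 2027-08-13.
The last day of the standstill period: 2027-08-13 + 38 days = 2027-09-20.
Adding 25 calendar days to 2027-09-20 gives 2027-10-15, which is the date acceleration becomes effective.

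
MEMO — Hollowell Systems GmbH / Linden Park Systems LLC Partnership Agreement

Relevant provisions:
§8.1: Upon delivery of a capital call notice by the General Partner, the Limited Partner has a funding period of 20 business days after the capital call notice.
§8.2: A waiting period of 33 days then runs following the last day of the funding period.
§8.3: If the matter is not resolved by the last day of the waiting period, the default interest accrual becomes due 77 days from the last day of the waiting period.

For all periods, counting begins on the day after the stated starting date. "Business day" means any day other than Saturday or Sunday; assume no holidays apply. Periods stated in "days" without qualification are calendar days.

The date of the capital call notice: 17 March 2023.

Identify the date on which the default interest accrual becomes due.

The last day of the funding period: counting 20 business days from Friday, 17 March 2023 (Mar 20, Mar 21, Mar 22, Mar 23, …, Apr 12, Apr 13, Apr 14, skipping weekends) reaches Friday, 14 April 2023.
The last day of the waiting period: 14 April 2023 + 33 days = 17 May 2023.
Adding 77 calendar days to 17 May 2023 gives 2 August 2023, which is the date on which the default interest accrual becomes due.

2 August 2023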